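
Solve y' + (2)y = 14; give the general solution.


P(x) = 2, Q(x) = 14; integrating factor μ = e^(2x).
(μ y)' = 14e^(2x) ⇒ μ y = 7e^(2x) + C.
Divide by μ: y = 7 + Ce^(-2x).


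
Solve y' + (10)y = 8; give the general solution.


P(x) = 10, Q(x) = 8; integrating factor μ = e^(10x).
(μ y)' = 8e^(10x) ⇒ μ y = (4/5)e^(10x) + C.
Divide by μ: y = 4/5 + Ce^(-10x).


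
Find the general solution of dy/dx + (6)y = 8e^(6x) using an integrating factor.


P(x) = 6 ⇒ μ = e^(6x).
(μ y)' = 8e^(12x) ⇒ μ y = (8/12)e^(12x) + C.
Divide by μ: y = (2/3)e^(6x) + Ce^(-6x).


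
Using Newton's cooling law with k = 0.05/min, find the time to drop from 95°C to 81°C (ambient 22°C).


From T(t) = T_a + (T₀ - T_a)e^(-kt), set T(t) = 81:
(81 - 22) / (95 - 22) = e^(-0.05t), so t = -ln(0.808)/0.05 ≈ 4.3 minutes.


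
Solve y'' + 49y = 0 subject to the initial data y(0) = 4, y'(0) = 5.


Characteristic roots of r² + 49 = 0 are ±7i, so y = C₁cos(7x) + C₂sin(7x).
Apply y(0) = 4: C₁ = 4. Differentiate and apply y'(0) = 5: 7·C₂ = 5, so C₂ = 5/7.
Particular solution: y = 4cos(7x) + (5/7)sin(7x).


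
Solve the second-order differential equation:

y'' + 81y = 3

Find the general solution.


Homogeneous part: r² + 81 = 0 ⇒ r = ±9i, so y_h = C₁cos(9x) + C₂sin(9x).
Try constant y_p = A; plug in: 81A = 3 ⇒ A = 1/27.
General solution: y = C₁cos(9x) + C₂sin(9x) + 1/27.


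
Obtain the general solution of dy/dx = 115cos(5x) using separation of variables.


g(y) = 1, so integrate directly: y = ∫ 115cos(5x) dx = 23sin(5x) + C.


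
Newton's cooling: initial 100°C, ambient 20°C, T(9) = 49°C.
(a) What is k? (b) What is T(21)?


Newton's law: T(t) = T_a + (T₀ - T_a)e^(-kt).
(a) Use T(9) = 49: (49 - 20)/(100 - 20) = e^(-k·9), so k = -ln(0.362)/9 ≈ 0.1127.
(b) Apply k to t = 21: T(21) = 20 + (80)e^(-2.368) ≈ 27.5°C.


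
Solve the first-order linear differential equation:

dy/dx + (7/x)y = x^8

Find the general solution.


P(x) = 7/x ⇒ μ = x^7.
(x^7 y)' = x^7·x^8 = x^15.
Integrate: x^7 y = x^16/(16) + C.
Solve for y: y = (1/16)x^9 + C/x^7.


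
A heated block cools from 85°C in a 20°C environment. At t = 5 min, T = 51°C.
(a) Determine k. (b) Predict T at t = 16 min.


Newton's law: T(t) = T_a + (T₀ - T_a)e^(-kt).
(a) Use T(5) = 51: (51 - 20)/(85 - 20) = e^(-k·5), so k = -ln(0.477)/5 ≈ 0.1481.
(b) Apply k to t = 16: T(16) = 20 + (65)e^(-2.369) ≈ 26.1°C.


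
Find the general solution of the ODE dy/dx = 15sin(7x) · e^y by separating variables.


Separate: e^(-y) dy = 15sin(7x) dx.
Integrate: -e^(-y) = -(15/7)cos(7x) + C₀.
Rearrange: e^(-y) = (15/7)cos(7x) + C.


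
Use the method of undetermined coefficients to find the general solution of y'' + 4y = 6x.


Homogeneous: r² + 4 = 0 ⇒ r = ±2i, y_h = C₁cos(2x) + C₂sin(2x).
Polynomial forcing; try y_p = Ax + B. Then y_p'' + 4 y_p = 4(Ax + B) = 6x, so B = 0 and A = 3/2.
General solution: y = C₁cos(2x) + C₂sin(2x) + (3/2)x.


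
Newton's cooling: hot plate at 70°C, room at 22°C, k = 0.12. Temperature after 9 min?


Newton's law: dT/dt = -k(T - T_a) has solution T(t) = T_a + (T₀ - T_a)e^(-kt).
Plug in T_a = 22, T₀ = 70, k = 0.12, t = 9: T(9) = 22 + (48)e^(-1.08) ≈ 38.3°C.


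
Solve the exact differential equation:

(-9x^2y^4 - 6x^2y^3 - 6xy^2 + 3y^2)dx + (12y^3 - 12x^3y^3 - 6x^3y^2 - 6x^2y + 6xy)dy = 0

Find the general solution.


Check exactness: ∂M/∂y = -36x^2y^3 - 18x^2y^2 - 12xy + 6y and ∂N/∂x = -36x^2y^3 - 18x^2y^2 - 12xy + 6y; equal, so the equation is exact.
Integrate M with respect to x (treating y as constant): ∫M dx = -3x^3y^4 - 2x^3y^3 - 3x^2y^2 + 3xy^2 + h(y).
Differentiate w.r.t. y and set equal to N: the x-dependent terms already match, leaving h'(y) = 12y^3. Integrate: h(y) = 3y^4.
So F(x,y) = 3y^4 - 3x^3y^4 - 2x^3y^3 - 3x^2y^2 + 3xy^2.
General solution: 3y^4 - 3x^3y^4 - 2x^3y^3 - 3x^2y^2 + 3xy^2 = C.


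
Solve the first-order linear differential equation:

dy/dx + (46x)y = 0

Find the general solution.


P(x) = 46x ⇒ μ = e^(23x²).
Q(x) = 0 so μ y is constant: y = Ce^(-23x²).


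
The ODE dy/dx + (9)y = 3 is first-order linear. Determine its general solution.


P(x) = 9, Q(x) = 3; integrating factor μ = e^(9x).
(μ y)' = 3e^(9x) ⇒ μ y = (1/3)e^(9x) + C.
Divide by μ: y = 1/3 + Ce^(-9x).


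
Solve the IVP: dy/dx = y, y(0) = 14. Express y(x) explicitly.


General solution of y' = y is y = Ce^(x).
Apply y(0) = 14: C = 14.
Particular solution: y = 14e^(x).


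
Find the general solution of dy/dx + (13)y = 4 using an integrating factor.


P(x) = 13, Q(x) = 4; integrating factor μ = e^(13x).
(μ y)' = 4e^(13x) ⇒ μ y = (4/13)e^(13x) + C.
Divide by μ: y = 4/13 + Ce^(-13x).


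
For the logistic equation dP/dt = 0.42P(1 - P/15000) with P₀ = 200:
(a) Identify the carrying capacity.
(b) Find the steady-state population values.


Logistic ODE dP/dt = 0.42P(1 - P/15000) has equilibria where dP/dt = 0, i.e. P = 0 or P = 15000.
The coefficient (1 - P/K) = 0 when P = K, identifying K = 15000 as the carrying capacity.
(a) K = 15000; (b) equilibria P = 0 and P = 15000.


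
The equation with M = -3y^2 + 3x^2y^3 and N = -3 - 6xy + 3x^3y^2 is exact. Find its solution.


Check exactness: ∂M/∂y = -6y + 9x^2y^2 and ∂N/∂x = -6y + 9x^2y^2; equal, so the equation is exact.
Integrate M with respect to x (treating y as constant): ∫M dx = -3xy^2 + x^3y^3 + h(y).
Differentiate w.r.t. y and set equal to N: the x-dependent terms already match, leaving h'(y) = -3. Integrate: h(y) = -3y.
So F(x,y) = -3y - 3xy^2 + x^3y^3.
General solution: -3y - 3xy^2 + x^3y^3 = C.


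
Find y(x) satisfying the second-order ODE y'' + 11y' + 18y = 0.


Characteristic equation: r² + 11r + 18 = 0.
Factor: (r + 2)(r + 9) = 0 ⇒ r = -2, -9 (distinct real).
General solution: y = C₁e^(-2x) + C₂e^(-9x).


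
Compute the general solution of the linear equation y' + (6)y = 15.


P(x) = 6, Q(x) = 15; integrating factor μ = e^(6x).
(μ y)' = 15e^(6x) ⇒ μ y = (5/2)e^(6x) + C.
Divide by μ: y = 5/2 + Ce^(-6x).


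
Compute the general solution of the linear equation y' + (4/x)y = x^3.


P(x) = 4/x ⇒ μ = x^4.
(x^4 y)' = x^4·x^3 = x^7.
Integrate: x^4 y = x^8/(8) + C.
Solve for y: y = (1/8)x^4 + C/x^4.


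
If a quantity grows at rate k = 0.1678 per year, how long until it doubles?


Exponential growth: P(t) = P₀ e^(0.1678t). Set P(t)/P₀ = 2: e^(0.1678t) = 2.
Solve: t = ln(2)/0.1678 ≈ 4.13 years.


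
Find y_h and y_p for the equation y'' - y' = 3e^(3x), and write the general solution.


Characteristic roots of r² - r = 0 are 0, 1.
y_h = C₁ + C₂e^(x).
Forcing exponent 3 is not a characteristic root; try y_p = Ae^(3x).
Substitute: A·(9 + (-1)·3 + (0)) = A·6 = 3, so A = 1/2.
General solution: y = C₁ + C₂e^(x) + (1/2)e^(3x).


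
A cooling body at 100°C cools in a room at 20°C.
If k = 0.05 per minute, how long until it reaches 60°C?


From T(t) = T_a + (T₀ - T_a)e^(-kt), set T(t) = 60:
(60 - 20) / (100 - 20) = e^(-0.05t), so t = -ln(0.500)/0.05 ≈ 13.9 minutes.


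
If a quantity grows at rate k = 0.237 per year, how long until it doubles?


Exponential growth: P(t) = P₀ e^(0.237t). Set P(t)/P₀ = 2: e^(0.237t) = 2.
Solve: t = ln(2)/0.237 ≈ 2.92 years.


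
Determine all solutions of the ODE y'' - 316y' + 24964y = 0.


Characteristic equation: r² - 316r + 24964 = 0, i.e. (r - 158)² = 0.
Repeated root r = 158; include an x factor for the second linearly independent solution.
General solution: y = (C₁ + C₂x)e^(158x).


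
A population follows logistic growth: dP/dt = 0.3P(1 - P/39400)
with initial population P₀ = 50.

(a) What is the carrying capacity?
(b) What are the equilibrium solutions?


Logistic ODE dP/dt = 0.3P(1 - P/39400) has equilibria where dP/dt = 0, i.e. P = 0 or P = 39400.
The coefficient (1 - P/K) = 0 when P = K, identifying K = 39400 as the carrying capacity.
(a) K = 39400; (b) equilibria P = 0 and P = 39400.


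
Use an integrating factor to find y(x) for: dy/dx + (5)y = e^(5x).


P(x) = 5 ⇒ μ = e^(5x).
(μ y)' = e^(10x) ⇒ μ y = e^(10x)/10 + C.
Divide by μ: y = (1/10)e^(5x) + Ce^(-5x).


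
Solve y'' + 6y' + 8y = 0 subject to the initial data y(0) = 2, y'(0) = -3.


Characteristic roots of r² + 6r + 8 = 0 are -4, -2.
General solution y = c₁ e^(-4x) + c₂ e^(-2x).
Apply y(0) = 2: c₁ + c₂ = 2. Apply y'(0) = -3: -4 c₁ - 2 c₂ = -3.
Solve: c₁ = -1/2, c₂ = 5/2.
Particular solution: y = -(1/2)e^(-4x) + (5/2)e^(-2x).


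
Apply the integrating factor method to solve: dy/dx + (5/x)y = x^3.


P(x) = 5/x ⇒ μ = x^5.
(x^5 y)' = x^8 ⇒ x^5 y = x^9/(9) + C.
Solve for y: y = (1/9)x^4 + C/x^5.


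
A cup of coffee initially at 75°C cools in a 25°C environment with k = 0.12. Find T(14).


Newton's law: dT/dt = -k(T - T_a) has solution T(t) = T_a + (T₀ - T_a)e^(-kt).
Plug in T_a = 25, T₀ = 75, k = 0.12, t = 14: T(14) = 25 + (50)e^(-1.68) ≈ 34.3°C.


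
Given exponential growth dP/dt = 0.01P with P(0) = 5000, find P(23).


The ODE dP/dt = 0.01P has solution P(t) = P(0)e^(0.01t).
Substitute P(0) = 5000 and t = 23: P(23) = 5000 e^(0.23) ≈ 6293.


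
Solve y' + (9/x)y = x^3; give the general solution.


P(x) = 9/x ⇒ μ = x^9.
(x^9 y)' = x^12 ⇒ x^9 y = x^13/(13) + C.
Solve for y: y = (1/13)x^4 + C/x^9.


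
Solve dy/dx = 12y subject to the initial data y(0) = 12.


General solution of y' = 12y is y = Ce^(12x).
Apply y(0) = 12: C = 12.
Particular solution: y = 12e^(12x).


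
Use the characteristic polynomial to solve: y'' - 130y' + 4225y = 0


Characteristic equation: r² - 130r + 4225 = 0, i.e. (r - 65)² = 0.
Repeated root r = 65; include an x factor for the second linearly independent solution.
General solution: y = (C₁ + C₂x)e^(65x).


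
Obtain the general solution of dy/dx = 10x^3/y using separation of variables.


Separate variables: y dy = 10x^3 dx.
Integrate both sides: y²/2 = (5/2)x^4 + C₀.
Multiply by 2: y² = 5x^4 + C.


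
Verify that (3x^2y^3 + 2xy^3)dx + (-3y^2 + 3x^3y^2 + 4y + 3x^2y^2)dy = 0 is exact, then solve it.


Check exactness: ∂M/∂y = 9x^2y^2 + 6xy^2 and ∂N/∂x = 9x^2y^2 + 6xy^2; equal, so the equation is exact.
Integrate M with respect to x (treating y as constant): ∫M dx = x^3y^3 + x^2y^3 + h(y).
Differentiate w.r.t. y and set equal to N: the x-dependent terms already match, leaving h'(y) = -3y^2 + 4y. Integrate: h(y) = -y^3 + 2y^2.
So F(x,y) = -y^3 + x^3y^3 + 2y^2 + x^2y^3.
General solution: -y^3 + x^3y^3 + 2y^2 + x^2y^3 = C.


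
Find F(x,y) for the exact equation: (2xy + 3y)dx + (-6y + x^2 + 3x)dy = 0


Check exactness: ∂M/∂y = 2x + 3 and ∂N/∂x = 2x + 3; equal, so the equation is exact.
Integrate M with respect to x (treating y as constant): ∫M dx = x^2y + 3xy + h(y).
Differentiate w.r.t. y and set equal to N: the x-dependent terms already match, leaving h'(y) = -6y. Integrate: h(y) = -3y^2.
So F(x,y) = -3y^2 + x^2y + 3xy.
General solution: -3y^2 + x^2y + 3xy = C.


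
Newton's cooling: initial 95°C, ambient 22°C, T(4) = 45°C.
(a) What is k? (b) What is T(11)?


Newton's law: T(t) = T_a + (T₀ - T_a)e^(-kt).
(a) Use T(4) = 45: (45 - 22)/(95 - 22) = e^(-k·4), so k = -ln(0.315)/4 ≈ 0.2887.
(b) Apply k to t = 11: T(11) = 22 + (73)e^(-3.176) ≈ 25.0°C.


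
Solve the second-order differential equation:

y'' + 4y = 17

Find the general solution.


Homogeneous part: r² + 4 = 0 ⇒ r = ±2i, so y_h = C₁cos(2x) + C₂sin(2x).
Try constant y_p = A; plug in: 4A = 17 ⇒ A = 17/4.
General solution: y = C₁cos(2x) + C₂sin(2x) + 17/4.


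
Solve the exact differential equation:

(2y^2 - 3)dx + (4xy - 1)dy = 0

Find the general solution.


Check exactness: ∂M/∂y = 4y and ∂N/∂x = 4y; equal, so the equation is exact.
Integrate M with respect to x (treating y as constant): ∫M dx = 2xy^2 - 3x + h(y).
Differentiate w.r.t. y and set equal to N: the x-dependent terms already match, leaving h'(y) = -1. Integrate: h(y) = -y.
So F(x,y) = 2xy^2 - 3x - y.
General solution: 2xy^2 - 3x - y = C.


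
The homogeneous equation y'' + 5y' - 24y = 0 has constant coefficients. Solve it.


Characteristic equation: r² + 5r - 24 = 0.
Factor: (r + 8)(r - 3) = 0 ⇒ r = -8, 3 (distinct real).
General solution: y = C₁e^(-8x) + C₂e^(3x).


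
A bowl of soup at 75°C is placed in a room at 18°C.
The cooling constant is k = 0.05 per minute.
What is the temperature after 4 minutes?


Newton's law: dT/dt = -k(T - T_a) has solution T(t) = T_a + (T₀ - T_a)e^(-kt).
Plug in T_a = 18, T₀ = 75, k = 0.05, t = 4: T(4) = 18 + (57)e^(-0.20) ≈ 64.7°C.


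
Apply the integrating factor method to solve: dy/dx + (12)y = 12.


P(x) = 12, Q(x) = 12; integrating factor μ = e^(12x).
(μ y)' = 12e^(12x) ⇒ μ y = e^(12x) + C.
Divide by μ: y = 1 + Ce^(-12x).


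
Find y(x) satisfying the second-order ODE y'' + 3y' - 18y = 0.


Characteristic equation: r² + 3r - 18 = 0.
Factor: (r - 3)(r + 6) = 0 ⇒ r = 3, -6 (distinct real).
General solution: y = C₁e^(3x) + C₂e^(-6x).


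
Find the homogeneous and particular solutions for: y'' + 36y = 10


Homogeneous part: r² + 36 = 0 ⇒ r = ±6i, so y_h = C₁cos(6x) + C₂sin(6x).
Try constant y_p = A; plug in: 36A = 10 ⇒ A = 5/18.
General solution: y = C₁cos(6x) + C₂sin(6x) + 5/18.


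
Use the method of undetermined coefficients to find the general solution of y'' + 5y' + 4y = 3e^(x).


Characteristic roots of r² + 5r + 4 = 0 are -4, -1.
y_h = C₁e^(-4x) + C₂e^(-x).
Forcing exponent 1 is not a characteristic root; try y_p = Ae^(x).
Substitute: A·(1 + (5)·1 + (4)) = A·10 = 3, so A = 3/10.
General solution: y = C₁e^(-4x) + C₂e^(-x) + (3/10)e^(x).


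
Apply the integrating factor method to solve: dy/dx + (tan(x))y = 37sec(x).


P(x) = tan(x) ⇒ μ = e^(∫tan(x)dx) = sec(x).
(sec(x) y)' = 37sec²(x) ⇒ sec(x) y = 37tan(x) + C.
Multiply by cos(x): y = 37sin(x) + C·cos(x).


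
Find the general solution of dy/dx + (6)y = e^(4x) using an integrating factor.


P(x) = 6 ⇒ μ = e^(6x).
(μ y)' = e^(10x) ⇒ μ y = e^(10x)/10 + C.
Divide by μ: y = (1/10)e^(4x) + Ce^(-6x).


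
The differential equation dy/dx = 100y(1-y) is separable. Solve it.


Separate: dy/[y(1-y)] = 100 dx.
Partial fractions: 1/[y(1-y)] = 1/y + 1/(1-y).
Integrate: ln|y/(1-y)| = 100x + C₀.
Solve for y: y = 1/(1 + Ce^(-100x)).


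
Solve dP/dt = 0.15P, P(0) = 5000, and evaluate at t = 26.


The ODE dP/dt = 0.15P has solution P(t) = P(0)e^(0.15t).
Substitute P(0) = 5000 and t = 26: P(26) = 5000 e^(3.90) ≈ 247012.


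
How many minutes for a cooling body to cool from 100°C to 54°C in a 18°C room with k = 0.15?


From T(t) = T_a + (T₀ - T_a)e^(-kt), set T(t) = 54:
(54 - 18) / (100 - 18) = e^(-0.15t), so t = -ln(0.439)/0.15 ≈ 5.5 minutes.


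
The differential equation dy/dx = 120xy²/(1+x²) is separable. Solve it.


Separate: dy/y² = 120x/(1+x²) dx.
Integrate LHS: ∫ dy/y² = -1/y.
Integrate RHS via u = 1+x²: 60ln(1+x²) + C.
Result: -1/y = 60ln(1+x²) + C.


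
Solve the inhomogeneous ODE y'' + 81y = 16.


Homogeneous part: r² + 81 = 0 ⇒ r = ±9i, so y_h = C₁cos(9x) + C₂sin(9x).
Try constant y_p = A; plug in: 81A = 16 ⇒ A = 16/81.
General solution: y = C₁cos(9x) + C₂sin(9x) + 16/81.


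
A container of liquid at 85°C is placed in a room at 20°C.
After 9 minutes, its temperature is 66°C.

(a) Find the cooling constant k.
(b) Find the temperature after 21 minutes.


Newton's law: T(t) = T_a + (T₀ - T_a)e^(-kt).
(a) Use T(9) = 66: (66 - 20)/(85 - 20) = e^(-k·9), so k = -ln(0.708)/9 ≈ 0.0384.
(b) Apply k to t = 21: T(21) = 20 + (65)e^(-0.807) ≈ 49.0°C.


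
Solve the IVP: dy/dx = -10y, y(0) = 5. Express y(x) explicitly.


General solution of y' = -10y is y = Ce^(-10x).
Apply y(0) = 5: C = 5.
Particular solution: y = 5e^(-10x).


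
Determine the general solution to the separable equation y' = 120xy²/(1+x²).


Separate: dy/y² = 120x/(1+x²) dx.
Integrate LHS: ∫ dy/y² = -1/y.
Integrate RHS via u = 1+x²: 60ln(1+x²) + C.
Result: -1/y = 60ln(1+x²) + C.


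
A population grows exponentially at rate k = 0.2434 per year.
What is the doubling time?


Exponential growth: P(t) = P₀ e^(0.2434t). Set P(t)/P₀ = 2: e^(0.2434t) = 2.
Solve: t = ln(2)/0.2434 ≈ 2.85 years.


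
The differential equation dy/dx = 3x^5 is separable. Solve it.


Integrate both sides with respect to x: y = ∫ 3x^5 dx = (1/2)x^6 + C.


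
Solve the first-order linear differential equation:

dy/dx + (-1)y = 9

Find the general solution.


P(x) = -1 ⇒ μ = e^(-x).
(μ y)' = 9e^(-x) ⇒ μ y = -9e^(-x) + C.
Divide by μ: y = -9 + Ce^(x).


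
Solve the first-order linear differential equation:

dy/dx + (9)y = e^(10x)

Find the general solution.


P(x) = 9 ⇒ μ = e^(9x).
(μ y)' = e^(19x) ⇒ μ y = e^(19x)/19 + C.
Divide by μ: y = (1/19)e^(10x) + Ce^(-9x).


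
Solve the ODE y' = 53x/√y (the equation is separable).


Separate: √y dy = 53x dx.
Integrate: (2/3)y^(3/2) = (53/2)x² + C.


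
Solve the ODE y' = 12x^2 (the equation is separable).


Integrate both sides with respect to x: y = ∫ 12x^2 dx = 4x^3 + C.


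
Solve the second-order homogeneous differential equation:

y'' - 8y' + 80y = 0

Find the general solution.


Characteristic equation: r² - 8r + 80 = 0.
Discriminant is negative; roots r = 4 ± 8i (complex conjugate pair).
General solution uses e^(α x)(C₁ cos(β x) + C₂ sin(β x)): y = e^(4x)(C₁cos(8x) + C₂sin(8x)).


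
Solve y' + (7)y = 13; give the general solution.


P(x) = 7, Q(x) = 13; integrating factor μ = e^(7x).
(μ y)' = 13e^(7x) ⇒ μ y = (13/7)e^(7x) + C.
Divide by μ: y = 13/7 + Ce^(-7x).


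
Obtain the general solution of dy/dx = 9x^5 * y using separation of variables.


Separate variables: dy/y = 9x^5 dx.
Integrate: ln|y| = (3/2)x^6 + C₀.
Exponentiate: y = Ce^((3/2)x^6).


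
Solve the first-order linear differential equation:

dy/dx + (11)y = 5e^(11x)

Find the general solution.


P(x) = 11 ⇒ μ = e^(11x).
(μ y)' = 5e^(22x) ⇒ μ y = (5/22)e^(22x) + C.
Divide by μ: y = (5/22)e^(11x) + Ce^(-11x).


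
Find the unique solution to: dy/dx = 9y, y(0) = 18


General solution of y' = 9y is y = Ce^(9x).
Apply y(0) = 18: C = 18.
Particular solution: y = 18e^(9x).


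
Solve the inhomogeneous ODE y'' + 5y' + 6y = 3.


Characteristic roots of r² + 5r + 6 = 0 are -2, -3.
y_h = C₁e^(-2x) + C₂e^(-3x).
Constant forcing; try y_p = A. Then 6A = 3 ⇒ A = 1/2.
General solution: y = C₁e^(-2x) + C₂e^(-3x) + 1/2.


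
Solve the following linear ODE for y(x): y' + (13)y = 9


P(x) = 13, Q(x) = 9; integrating factor μ = e^(13x).
(μ y)' = 9e^(13x) ⇒ μ y = (9/13)e^(13x) + C.
Divide by μ: y = 9/13 + Ce^(-13x).


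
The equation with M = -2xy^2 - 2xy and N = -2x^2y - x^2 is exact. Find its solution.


Check exactness: ∂M/∂y = -4xy - 2x and ∂N/∂x = -4xy - 2x; equal, so the equation is exact.
Integrate M with respect to x (treating y as constant): ∫M dx = -x^2y^2 - x^2y + h(y).
Differentiate w.r.t. y and set equal to N: all terms match, so h'(y) = 0 and h is a constant absorbed into C.
General solution: -x^2y^2 - x^2y = C.


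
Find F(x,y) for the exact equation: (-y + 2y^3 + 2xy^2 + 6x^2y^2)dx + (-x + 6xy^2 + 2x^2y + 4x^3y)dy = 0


Check exactness: ∂M/∂y = -1 + 6y^2 + 4xy + 12x^2y and ∂N/∂x = -1 + 6y^2 + 4xy + 12x^2y; equal, so the equation is exact.
Integrate M with respect to x (treating y as constant): ∫M dx = -xy + 2xy^3 + x^2y^2 + 2x^3y^2 + h(y).
Differentiate w.r.t. y and set equal to N: all terms match, so h'(y) = 0 and h is a constant absorbed into C.
General solution: -xy + 2xy^3 + x^2y^2 + 2x^3y^2 = C.


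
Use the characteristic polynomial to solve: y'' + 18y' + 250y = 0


Characteristic equation: r² + 18r + 250 = 0.
Discriminant is negative; roots r = -9 ± 13i (complex conjugate pair).
General solution uses e^(α x)(C₁ cos(β x) + C₂ sin(β x)): y = e^(-9x)(C₁cos(13x) + C₂sin(13x)).


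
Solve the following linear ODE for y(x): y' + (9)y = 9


P(x) = 9, Q(x) = 9; integrating factor μ = e^(9x).
(μ y)' = 9e^(9x) ⇒ μ y = e^(9x) + C.
Divide by μ: y = 1 + Ce^(-9x).


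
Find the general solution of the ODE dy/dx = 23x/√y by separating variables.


Separate: √y dy = 23x dx.
Integrate: (2/3)y^(3/2) = (23/2)x² + C.


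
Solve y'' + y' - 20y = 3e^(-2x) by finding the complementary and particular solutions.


Characteristic roots of r² + r - 20 = 0 are 4, -5.
y_h = C₁e^(4x) + C₂e^(-5x).
Forcing exponent -2 is not a characteristic root; try y_p = Ae^(-2x).
Substitute: A·(4 + (1)·-2 + (-20)) = A·-18 = 3, so A = -1/6.
General solution: y = C₁e^(4x) + C₂e^(-5x) - (1/6)e^(-2x).


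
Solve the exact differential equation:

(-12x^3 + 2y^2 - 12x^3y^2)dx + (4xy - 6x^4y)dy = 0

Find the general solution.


Check exactness: ∂M/∂y = 4y - 24x^3y and ∂N/∂x = 4y - 24x^3y; equal, so the equation is exact.
Integrate M with respect to x (treating y as constant): ∫M dx = -3x^4 + 2xy^2 - 3x^4y^2 + h(y).
Differentiate w.r.t. y and set equal to N: all terms match, so h'(y) = 0 and h is a constant absorbed into C.
General solution: -3x^4 + 2xy^2 - 3x^4y^2 = C.


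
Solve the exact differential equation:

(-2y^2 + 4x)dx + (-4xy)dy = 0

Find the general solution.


Check exactness: ∂M/∂y = -4y and ∂N/∂x = -4y; equal, so the equation is exact.
Integrate M with respect to x (treating y as constant): ∫M dx = -2xy^2 + 2x^2 + h(y).
Differentiate w.r.t. y and set equal to N: all terms match, so h'(y) = 0 and h is a constant absorbed into C.
General solution: -2xy^2 + 2x^2 = C.


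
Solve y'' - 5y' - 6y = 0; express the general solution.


Characteristic equation: r² - 5r - 6 = 0.
Factor: (r - 6)(r + 1) = 0 ⇒ r = 6, -1 (distinct real).
General solution: y = C₁e^(6x) + C₂e^(-x).


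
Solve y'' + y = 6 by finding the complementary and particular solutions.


Homogeneous part: r² + 1 = 0 ⇒ r = ±1i, so y_h = C₁cos(x) + C₂sin(x).
Try constant y_p = A; plug in: 1A = 6 ⇒ A = 6.
General solution: y = C₁cos(x) + C₂sin(x) + 6.


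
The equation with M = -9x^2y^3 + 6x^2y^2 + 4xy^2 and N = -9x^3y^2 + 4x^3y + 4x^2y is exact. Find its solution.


Check exactness: ∂M/∂y = -27x^2y^2 + 12x^2y + 8xy and ∂N/∂x = -27x^2y^2 + 12x^2y + 8xy; equal, so the equation is exact.
Integrate M with respect to x (treating y as constant): ∫M dx = -3x^3y^3 + 2x^3y^2 + 2x^2y^2 + h(y).
Differentiate w.r.t. y and set equal to N: all terms match, so h'(y) = 0 and h is a constant absorbed into C.
General solution: -3x^3y^3 + 2x^3y^2 + 2x^2y^2 = C.


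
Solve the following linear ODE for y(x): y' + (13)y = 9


P(x) = 13, Q(x) = 9; integrating factor μ = e^(13x).
(μ y)' = 9e^(13x) ⇒ μ y = (9/13)e^(13x) + C.
Divide by μ: y = 9/13 + Ce^(-13x).


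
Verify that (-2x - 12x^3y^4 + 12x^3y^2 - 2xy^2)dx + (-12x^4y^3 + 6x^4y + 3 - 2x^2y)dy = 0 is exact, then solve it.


Check exactness: ∂M/∂y = -48x^3y^3 + 24x^3y - 4xy and ∂N/∂x = -48x^3y^3 + 24x^3y - 4xy; equal, so the equation is exact.
Integrate M with respect to x (treating y as constant): ∫M dx = -x^2 - 3x^4y^4 + 3x^4y^2 - x^2y^2 + h(y).
Differentiate w.r.t. y and set equal to N: the x-dependent terms already match, leaving h'(y) = 3. Integrate: h(y) = 3y.
So F(x,y) = -x^2 - 3x^4y^4 + 3x^4y^2 + 3y - x^2y^2.
General solution: -x^2 - 3x^4y^4 + 3x^4y^2 + 3y - x^2y^2 = C.


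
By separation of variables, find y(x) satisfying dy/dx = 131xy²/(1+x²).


Separate: dy/y² = 131x/(1+x²) dx.
Integrate LHS: ∫ dy/y² = -1/y.
Integrate RHS via u = 1+x²: (131/2)ln(1+x²) + C.
Result: -1/y = (131/2)ln(1+x²) + C.


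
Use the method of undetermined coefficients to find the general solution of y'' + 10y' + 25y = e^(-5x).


Characteristic polynomial (r + 5)² = 0; repeated root r = -5.
y_h = (C₁ + C₂x)e^(-5x). Forcing matches the repeated root (resonance), so try y_p = Ax² e^(-5x).
Substitute and solve for A: 2A = 1, so A = 1/2.
General solution: y = (C₁ + C₂x + (1/2)x²)e^(-5x).


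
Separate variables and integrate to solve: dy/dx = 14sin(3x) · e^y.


Separate: e^(-y) dy = 14sin(3x) dx.
Integrate: -e^(-y) = -(14/3)cos(3x) + C₀.
Rearrange: e^(-y) = (14/3)cos(3x) + C.


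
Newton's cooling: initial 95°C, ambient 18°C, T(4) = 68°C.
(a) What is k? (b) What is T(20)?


Newton's law: T(t) = T_a + (T₀ - T_a)e^(-kt).
(a) Use T(4) = 68: (68 - 18)/(95 - 18) = e^(-k·4), so k = -ln(0.649)/4 ≈ 0.1079.
(b) Apply k to t = 20: T(20) = 18 + (77)e^(-2.159) ≈ 26.9°C.


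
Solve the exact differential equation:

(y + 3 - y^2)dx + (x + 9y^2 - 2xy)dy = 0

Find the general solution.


Check exactness: ∂M/∂y = 1 - 2y and ∂N/∂x = 1 - 2y; equal, so the equation is exact.
Integrate M with respect to x (treating y as constant): ∫M dx = xy + 3x - xy^2 + h(y).
Differentiate w.r.t. y and set equal to N: the x-dependent terms already match, leaving h'(y) = 9y^2. Integrate: h(y) = 3y^3.
So F(x,y) = xy + 3x + 3y^3 - xy^2.
General solution: xy + 3x + 3y^3 - xy^2 = C.


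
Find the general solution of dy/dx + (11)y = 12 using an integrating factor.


P(x) = 11, Q(x) = 12; integrating factor μ = e^(11x).
(μ y)' = 12e^(11x) ⇒ μ y = (12/11)e^(11x) + C.
Divide by μ: y = 12/11 + Ce^(-11x).


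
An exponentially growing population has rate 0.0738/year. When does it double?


Exponential growth: P(t) = P₀ e^(0.0738t). Set P(t)/P₀ = 2: e^(0.0738t) = 2.
Solve: t = ln(2)/0.0738 ≈ 9.39 years.


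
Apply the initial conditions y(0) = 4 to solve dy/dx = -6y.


General solution of y' = -6y is y = Ce^(-6x).
Apply y(0) = 4: C = 4.
Particular solution: y = 4e^(-6x).


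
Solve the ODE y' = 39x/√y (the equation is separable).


Separate: √y dy = 39x dx.
Integrate: (2/3)y^(3/2) = (39/2)x² + C.


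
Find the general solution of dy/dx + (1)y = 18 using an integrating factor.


P(x) = 1, Q(x) = 18; integrating factor μ = e^(x).
(μ y)' = 18e^(x) ⇒ μ y = 18e^(x) + C.
Divide by μ: y = 18 + Ce^(-x).


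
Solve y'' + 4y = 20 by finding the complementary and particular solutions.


Homogeneous part: r² + 4 = 0 ⇒ r = ±2i, so y_h = C₁cos(2x) + C₂sin(2x).
Try constant y_p = A; plug in: 4A = 20 ⇒ A = 5.
General solution: y = C₁cos(2x) + C₂sin(2x) + 5.


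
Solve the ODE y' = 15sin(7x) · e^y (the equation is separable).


Separate: e^(-y) dy = 15sin(7x) dx.
Integrate: -e^(-y) = -(15/7)cos(7x) + C₀.
Rearrange: e^(-y) = (15/7)cos(7x) + C.


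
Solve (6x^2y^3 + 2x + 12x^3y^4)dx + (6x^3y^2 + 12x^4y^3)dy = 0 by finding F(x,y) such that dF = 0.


Check exactness: ∂M/∂y = 18x^2y^2 + 48x^3y^3 and ∂N/∂x = 18x^2y^2 + 48x^3y^3; equal, so the equation is exact.
Integrate M with respect to x (treating y as constant): ∫M dx = 2x^3y^3 + x^2 + 3x^4y^4 + h(y).
Differentiate w.r.t. y and set equal to N: all terms match, so h'(y) = 0 and h is a constant absorbed into C.
General solution: 2x^3y^3 + x^2 + 3x^4y^4 = C.


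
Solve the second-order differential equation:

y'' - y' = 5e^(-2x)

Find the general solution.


Characteristic roots of r² - r = 0 are 1, 0.
y_h = C₁e^(x) + C₂.
Forcing exponent -2 is not a characteristic root; try y_p = Ae^(-2x).
Substitute: A·(4 + (-1)·-2 + (0)) = A·6 = 5, so A = 5/6.
General solution: y = C₁e^(x) + C₂ + (5/6)e^(-2x).


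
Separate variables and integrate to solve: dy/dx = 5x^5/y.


Separate variables: y dy = 5x^5 dx.
Integrate both sides: y²/2 = (5/6)x^6 + C₀.
Multiply by 2: y² = (5/3)x^6 + C.


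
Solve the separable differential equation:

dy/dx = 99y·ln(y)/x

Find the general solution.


Separate: dy/[y ln(y)] = 99 dx/x.
Substitute u = ln(y): du/u = 99 dx/x.
Integrate: ln|ln(y)| = 99ln|x| + C₀, hence ln(y) = C·x^99.


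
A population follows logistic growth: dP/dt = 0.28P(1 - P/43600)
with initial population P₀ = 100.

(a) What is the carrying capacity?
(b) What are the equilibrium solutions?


Logistic ODE dP/dt = 0.28P(1 - P/43600) has equilibria where dP/dt = 0, i.e. P = 0 or P = 43600.
The coefficient (1 - P/K) = 0 when P = K, identifying K = 43600 as the carrying capacity.
(a) K = 43600; (b) equilibria P = 0 and P = 43600.


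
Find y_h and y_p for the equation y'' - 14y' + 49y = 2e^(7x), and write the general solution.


Characteristic polynomial (r - 7)² = 0; repeated root r = 7.
y_h = (C₁ + C₂x)e^(7x). Forcing matches the repeated root (resonance), so try y_p = Ax² e^(7x).
Substitute and solve for A: 2A = 2, so A = 1.
General solution: y = (C₁ + C₂x + x²)e^(7x).


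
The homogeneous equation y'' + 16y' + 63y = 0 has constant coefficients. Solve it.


Characteristic equation: r² + 16r + 63 = 0.
Factor: (r + 9)(r + 7) = 0 ⇒ r = -9, -7 (distinct real).
General solution: y = C₁e^(-9x) + C₂e^(-7x).


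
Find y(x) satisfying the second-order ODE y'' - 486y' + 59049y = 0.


Characteristic equation: r² - 486r + 59049 = 0, i.e. (r - 243)² = 0.
Repeated root r = 243; include an x factor for the second linearly independent solution.
General solution: y = (C₁ + C₂x)e^(243x).


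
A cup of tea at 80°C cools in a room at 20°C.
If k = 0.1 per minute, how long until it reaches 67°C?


From T(t) = T_a + (T₀ - T_a)e^(-kt), set T(t) = 67:
(67 - 20) / (80 - 20) = e^(-0.1t), so t = -ln(0.783)/0.1 ≈ 2.4 minutes.


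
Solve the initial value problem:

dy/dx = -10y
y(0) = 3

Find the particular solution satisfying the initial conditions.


General solution of y' = -10y is y = Ce^(-10x).
Apply y(0) = 3: C = 3.
Particular solution: y = 3e^(-10x).


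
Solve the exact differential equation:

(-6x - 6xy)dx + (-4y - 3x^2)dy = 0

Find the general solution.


Check exactness: ∂M/∂y = -6x and ∂N/∂x = -6x; equal, so the equation is exact.
Integrate M with respect to x (treating y as constant): ∫M dx = -3x^2 - 3x^2y + h(y).
Differentiate w.r.t. y and set equal to N: the x-dependent terms already match, leaving h'(y) = -4y. Integrate: h(y) = -2y^2.
So F(x,y) = -2y^2 - 3x^2 - 3x^2y.
General solution: -2y^2 - 3x^2 - 3x^2y = C.


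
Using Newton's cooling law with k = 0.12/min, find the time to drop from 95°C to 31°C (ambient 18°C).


From T(t) = T_a + (T₀ - T_a)e^(-kt), set T(t) = 31:
(31 - 18) / (95 - 18) = e^(-0.12t), so t = -ln(0.169)/0.12 ≈ 14.8 minutes.


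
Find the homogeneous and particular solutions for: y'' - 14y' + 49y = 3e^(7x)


Characteristic polynomial (r - 7)² = 0; repeated root r = 7.
y_h = (C₁ + C₂x)e^(7x). Forcing matches the repeated root (resonance), so try y_p = Ax² e^(7x).
Substitute and solve for A: 2A = 3, so A = 3/2.
General solution: y = (C₁ + C₂x + (3/2)x²)e^(7x).


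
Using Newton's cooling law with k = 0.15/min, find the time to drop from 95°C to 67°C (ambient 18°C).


From T(t) = T_a + (T₀ - T_a)e^(-kt), set T(t) = 67:
(67 - 18) / (95 - 18) = e^(-0.15t), so t = -ln(0.636)/0.15 ≈ 3.0 minutes.


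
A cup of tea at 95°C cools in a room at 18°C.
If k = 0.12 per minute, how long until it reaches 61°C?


From T(t) = T_a + (T₀ - T_a)e^(-kt), set T(t) = 61:
(61 - 18) / (95 - 18) = e^(-0.12t), so t = -ln(0.558)/0.12 ≈ 4.9 minutes.


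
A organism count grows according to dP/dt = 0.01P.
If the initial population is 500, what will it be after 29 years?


The ODE dP/dt = 0.01P has solution P(t) = P(0)e^(0.01t).
Substitute P(0) = 500 and t = 29: P(29) = 500 e^(0.29) ≈ 668.


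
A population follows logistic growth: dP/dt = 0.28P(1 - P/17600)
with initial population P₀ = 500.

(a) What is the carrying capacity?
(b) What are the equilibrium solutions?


Logistic ODE dP/dt = 0.28P(1 - P/17600) has equilibria where dP/dt = 0, i.e. P = 0 or P = 17600.
The coefficient (1 - P/K) = 0 when P = K, identifying K = 17600 as the carrying capacity.
(a) K = 17600; (b) equilibria P = 0 and P = 17600.


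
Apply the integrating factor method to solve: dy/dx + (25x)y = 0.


P(x) = 25x ⇒ μ = e^((25/2)x²).
Q(x) = 0 so μ y is constant: y = Ce^(-(25/2)x²).


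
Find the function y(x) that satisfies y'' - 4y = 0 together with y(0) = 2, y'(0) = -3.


Characteristic roots of r² - 4 = 0 are -2, 2.
General solution y = c₁ e^(-2x) + c₂ e^(2x).
Apply y(0) = 2: c₁ + c₂ = 2. Apply y'(0) = -3: -2 c₁ + 2 c₂ = -3.
Solve: c₁ = 7/4, c₂ = 1/4.
Particular solution: y = (7/4)e^(-2x) + (1/4)e^(2x).


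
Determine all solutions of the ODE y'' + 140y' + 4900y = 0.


Characteristic equation: r² + 140r + 4900 = 0, i.e. (r + 70)² = 0.
Repeated root r = -70; include an x factor for the second linearly independent solution.
General solution: y = (C₁ + C₂x)e^(-70x).


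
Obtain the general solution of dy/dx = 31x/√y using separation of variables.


Separate: √y dy = 31x dx.
Integrate: (2/3)y^(3/2) = (31/2)x² + C.


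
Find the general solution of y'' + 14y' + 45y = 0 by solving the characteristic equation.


Characteristic equation: r² + 14r + 45 = 0.
Factor: (r + 9)(r + 5) = 0 ⇒ r = -9, -5 (distinct real).
General solution: y = C₁e^(-9x) + C₂e^(-5x).


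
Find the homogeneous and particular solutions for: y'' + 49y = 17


Homogeneous part: r² + 49 = 0 ⇒ r = ±7i, so y_h = C₁cos(7x) + C₂sin(7x).
Try constant y_p = A; plug in: 49A = 17 ⇒ A = 17/49.
General solution: y = C₁cos(7x) + C₂sin(7x) + 17/49.


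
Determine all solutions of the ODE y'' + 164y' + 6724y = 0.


Characteristic equation: r² + 164r + 6724 = 0, i.e. (r + 82)² = 0.
Repeated root r = -82; include an x factor for the second linearly independent solution.
General solution: y = (C₁ + C₂x)e^(-82x).


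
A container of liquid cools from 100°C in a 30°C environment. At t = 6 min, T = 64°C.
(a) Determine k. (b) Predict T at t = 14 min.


Newton's law: T(t) = T_a + (T₀ - T_a)e^(-kt).
(a) Use T(6) = 64: (64 - 30)/(100 - 30) = e^(-k·6), so k = -ln(0.486)/6 ≈ 0.1204.
(b) Apply k to t = 14: T(14) = 30 + (70)e^(-1.685) ≈ 43.0°C.


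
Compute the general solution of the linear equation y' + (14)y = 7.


P(x) = 14, Q(x) = 7; integrating factor μ = e^(14x).
(μ y)' = 7e^(14x) ⇒ μ y = (1/2)e^(14x) + C.
Divide by μ: y = 1/2 + Ce^(-14x).


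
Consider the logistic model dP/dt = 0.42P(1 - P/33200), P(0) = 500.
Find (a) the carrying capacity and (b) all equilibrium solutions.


Logistic ODE dP/dt = 0.42P(1 - P/33200) has equilibria where dP/dt = 0, i.e. P = 0 or P = 33200.
The coefficient (1 - P/K) = 0 when P = K, identifying K = 33200 as the carrying capacity.
(a) K = 33200; (b) equilibria P = 0 and P = 33200.


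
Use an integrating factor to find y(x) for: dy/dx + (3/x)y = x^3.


P(x) = 3/x ⇒ μ = x^3.
(x^3 y)' = x^6 ⇒ x^3 y = x^7/(7) + C.
Solve for y: y = (1/7)x^4 + C/x^3.


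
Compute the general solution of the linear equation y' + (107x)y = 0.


P(x) = 107x ⇒ μ = e^((107/2)x²).
Q(x) = 0 so μ y is constant: y = Ce^(-(107/2)x²).


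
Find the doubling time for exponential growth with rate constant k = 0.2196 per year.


Exponential growth: P(t) = P₀ e^(0.2196t). Set P(t)/P₀ = 2: e^(0.2196t) = 2.
Solve: t = ln(2)/0.2196 ≈ 3.16 years.


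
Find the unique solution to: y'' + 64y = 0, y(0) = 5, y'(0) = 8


Characteristic roots of r² + 64 = 0 are ±8i, so y = C₁cos(8x) + C₂sin(8x).
Apply y(0) = 5: C₁ = 5. Differentiate and apply y'(0) = 8: 8·C₂ = 8, so C₂ = 1.
Particular solution: y = 5cos(8x) + sin(8x).


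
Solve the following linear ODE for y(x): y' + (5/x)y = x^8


P(x) = 5/x ⇒ μ = x^5.
(x^5 y)' = x^5·x^8 = x^13.
Integrate: x^5 y = x^14/(14) + C.
Solve for y: y = (1/14)x^9 + C/x^5.


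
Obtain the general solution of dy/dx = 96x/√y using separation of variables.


Separate: √y dy = 96x dx.
Integrate: (2/3)y^(3/2) = 48x² + C.


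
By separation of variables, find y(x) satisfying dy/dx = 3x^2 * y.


Separate variables: dy/y = 3x^2 dx.
Integrate: ln|y| = x^3 + C₀.
Exponentiate: y = Ce^(x^3).


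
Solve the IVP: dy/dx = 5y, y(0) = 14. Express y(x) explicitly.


General solution of y' = 5y is y = Ce^(5x).
Apply y(0) = 14: C = 14.
Particular solution: y = 14e^(5x).


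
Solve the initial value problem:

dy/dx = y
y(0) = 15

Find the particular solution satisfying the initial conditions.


General solution of y' = y is y = Ce^(x).
Apply y(0) = 15: C = 15.
Particular solution: y = 15e^(x).


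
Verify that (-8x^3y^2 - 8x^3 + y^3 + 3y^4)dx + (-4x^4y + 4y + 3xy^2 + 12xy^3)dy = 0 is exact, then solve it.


Check exactness: ∂M/∂y = -16x^3y + 3y^2 + 12y^3 and ∂N/∂x = -16x^3y + 3y^2 + 12y^3; equal, so the equation is exact.
Integrate M with respect to x (treating y as constant): ∫M dx = -2x^4y^2 - 2x^4 + xy^3 + 3xy^4 + h(y).
Differentiate w.r.t. y and set equal to N: the x-dependent terms already match, leaving h'(y) = 4y. Integrate: h(y) = 2y^2.
So F(x,y) = -2x^4y^2 - 2x^4 + 2y^2 + xy^3 + 3xy^4.
General solution: -2x^4y^2 - 2x^4 + 2y^2 + xy^3 + 3xy^4 = C.


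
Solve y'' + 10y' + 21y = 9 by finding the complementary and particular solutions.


Characteristic roots of r² + 10r + 21 = 0 are -3, -7.
y_h = C₁e^(-3x) + C₂e^(-7x).
Constant forcing; try y_p = A. Then 21A = 9 ⇒ A = 3/7.
General solution: y = C₁e^(-3x) + C₂e^(-7x) + 3/7.


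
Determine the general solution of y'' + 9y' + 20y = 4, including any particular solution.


Characteristic roots of r² + 9r + 20 = 0 are -4, -5.
y_h = C₁e^(-4x) + C₂e^(-5x).
Constant forcing; try y_p = A. Then 20A = 4 ⇒ A = 1/5.
General solution: y = C₁e^(-4x) + C₂e^(-5x) + 1/5.


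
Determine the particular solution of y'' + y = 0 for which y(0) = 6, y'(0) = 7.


Characteristic roots of r² + 1 = 0 are ±1i, so y = C₁cos(x) + C₂sin(x).
Apply y(0) = 6: C₁ = 6. Differentiate and apply y'(0) = 7: 1·C₂ = 7, so C₂ = 7.
Particular solution: y = 6cos(x) + 7sin(x).


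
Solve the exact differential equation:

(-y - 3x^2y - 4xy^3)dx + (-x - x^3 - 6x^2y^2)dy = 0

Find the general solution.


Check exactness: ∂M/∂y = -1 - 3x^2 - 12xy^2 and ∂N/∂x = -1 - 3x^2 - 12xy^2; equal, so the equation is exact.
Integrate M with respect to x (treating y as constant): ∫M dx = -xy - x^3y - 2x^2y^3 + h(y).
Differentiate w.r.t. y and set equal to N: all terms match, so h'(y) = 0 and h is a constant absorbed into C.
General solution: -xy - x^3y - 2x^2y^3 = C.


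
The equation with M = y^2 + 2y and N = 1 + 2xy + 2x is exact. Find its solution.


Check exactness: ∂M/∂y = 2y + 2 and ∂N/∂x = 2y + 2; equal, so the equation is exact.
Integrate M with respect to x (treating y as constant): ∫M dx = xy^2 + 2xy + h(y).
Differentiate w.r.t. y and set equal to N: the x-dependent terms already match, leaving h'(y) = 1. Integrate: h(y) = y.
So F(x,y) = y + xy^2 + 2xy.
General solution: y + xy^2 + 2xy = C.


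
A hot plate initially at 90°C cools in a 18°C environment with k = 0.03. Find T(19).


Newton's law: dT/dt = -k(T - T_a) has solution T(t) = T_a + (T₀ - T_a)e^(-kt).
Plug in T_a = 18, T₀ = 90, k = 0.03, t = 19: T(19) = 18 + (72)e^(-0.57) ≈ 58.7°C.


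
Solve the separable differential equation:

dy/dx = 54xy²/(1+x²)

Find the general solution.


Separate: dy/y² = 54x/(1+x²) dx.
Integrate LHS: ∫ dy/y² = -1/y.
Integrate RHS via u = 1+x²: 27ln(1+x²) + C.
Result: -1/y = 27ln(1+x²) + C.


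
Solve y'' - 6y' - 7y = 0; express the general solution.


Characteristic equation: r² - 6r - 7 = 0.
Factor: (r - 7)(r + 1) = 0 ⇒ r = 7, -1 (distinct real).
General solution: y = C₁e^(7x) + C₂e^(-x).


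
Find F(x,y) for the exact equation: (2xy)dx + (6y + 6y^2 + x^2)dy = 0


Check exactness: ∂M/∂y = 2x and ∂N/∂x = 2x; equal, so the equation is exact.
Integrate M with respect to x (treating y as constant): ∫M dx = x^2y + h(y).
Differentiate w.r.t. y and set equal to N: the x-dependent terms already match, leaving h'(y) = 6y + 6y^2. Integrate: h(y) = 3y^2 + 2y^3.
So F(x,y) = 3y^2 + 2y^3 + x^2y.
General solution: 3y^2 + 2y^3 + x^2y = C.
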